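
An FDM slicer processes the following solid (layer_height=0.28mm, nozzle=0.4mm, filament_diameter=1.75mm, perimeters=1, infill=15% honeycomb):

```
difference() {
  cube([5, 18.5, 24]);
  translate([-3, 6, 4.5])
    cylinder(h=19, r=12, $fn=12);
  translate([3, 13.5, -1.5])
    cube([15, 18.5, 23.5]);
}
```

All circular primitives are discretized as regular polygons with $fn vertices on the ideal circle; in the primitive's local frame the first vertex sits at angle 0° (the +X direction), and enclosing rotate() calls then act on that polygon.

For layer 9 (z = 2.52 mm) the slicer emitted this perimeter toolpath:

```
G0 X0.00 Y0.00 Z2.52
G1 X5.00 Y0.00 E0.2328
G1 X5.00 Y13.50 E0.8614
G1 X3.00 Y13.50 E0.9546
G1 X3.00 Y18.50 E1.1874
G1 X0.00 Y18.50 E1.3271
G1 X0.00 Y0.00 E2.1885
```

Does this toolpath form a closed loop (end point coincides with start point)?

yes

Start point (G0): (0.00, 0.00). End point (last G1): the path returns to the start — closed.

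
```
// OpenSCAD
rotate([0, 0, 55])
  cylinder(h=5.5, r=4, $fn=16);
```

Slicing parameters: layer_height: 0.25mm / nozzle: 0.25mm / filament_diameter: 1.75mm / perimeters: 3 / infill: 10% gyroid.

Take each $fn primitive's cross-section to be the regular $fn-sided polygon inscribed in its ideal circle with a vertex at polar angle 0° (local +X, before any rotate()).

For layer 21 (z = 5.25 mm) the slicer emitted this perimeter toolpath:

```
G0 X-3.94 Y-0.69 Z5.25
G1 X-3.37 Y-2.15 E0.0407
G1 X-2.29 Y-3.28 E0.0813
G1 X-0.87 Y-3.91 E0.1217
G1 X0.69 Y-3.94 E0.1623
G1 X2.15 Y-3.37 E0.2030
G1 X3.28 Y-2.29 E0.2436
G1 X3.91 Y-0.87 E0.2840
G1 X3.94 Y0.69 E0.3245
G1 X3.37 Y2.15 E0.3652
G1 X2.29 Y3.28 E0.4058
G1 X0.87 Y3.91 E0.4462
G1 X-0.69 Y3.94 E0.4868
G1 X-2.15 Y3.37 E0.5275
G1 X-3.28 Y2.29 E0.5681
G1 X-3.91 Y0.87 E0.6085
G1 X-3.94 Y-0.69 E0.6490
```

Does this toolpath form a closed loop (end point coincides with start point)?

Start point (G0): (-3.94, -0.69). End point (last G1): the path returns to the start — closed.

yes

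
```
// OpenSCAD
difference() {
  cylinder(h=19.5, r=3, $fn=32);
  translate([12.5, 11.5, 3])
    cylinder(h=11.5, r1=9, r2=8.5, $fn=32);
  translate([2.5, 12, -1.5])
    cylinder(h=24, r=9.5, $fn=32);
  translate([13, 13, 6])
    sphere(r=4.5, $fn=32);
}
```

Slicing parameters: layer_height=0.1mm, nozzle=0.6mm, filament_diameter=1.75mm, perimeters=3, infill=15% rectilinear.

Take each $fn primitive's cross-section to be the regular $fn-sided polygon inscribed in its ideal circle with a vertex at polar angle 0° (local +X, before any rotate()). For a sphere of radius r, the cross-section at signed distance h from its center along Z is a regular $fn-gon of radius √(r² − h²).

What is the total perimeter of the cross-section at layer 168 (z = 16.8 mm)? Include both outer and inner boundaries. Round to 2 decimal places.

At z = 16.8 mm: the r=3 cylinder contributes a regular 32-gon of circumradius 3 (perimeter = 2·32·3.000·sin(180°/32) = 18.82 mm); the cone at (12.5, 11.5) is not intersected at this z (z outside [3, 14.5]); the cylinder at (2.5, 12): section is a regular 32-gon, circumradius r=9.5 (perimeter = 2·32·9.500·sin(180°/32) = 59.59 mm); the sphere at (13, 13) is not intersected at this z (|z−center|=10.800 > r=4.5); After the difference (first − rest): starting from the r=3 cylinder, the r=9.5 cylinder at (2.5, 12) partially overlaps it — only the 0.26 mm² overlap (of its 281.71 mm²) is removed, clipping the outline — boundary = 18.79 mm. Overall, the cross-section is a single solid region. Total boundary length (outer) = 18.79 mm.

18.79 mm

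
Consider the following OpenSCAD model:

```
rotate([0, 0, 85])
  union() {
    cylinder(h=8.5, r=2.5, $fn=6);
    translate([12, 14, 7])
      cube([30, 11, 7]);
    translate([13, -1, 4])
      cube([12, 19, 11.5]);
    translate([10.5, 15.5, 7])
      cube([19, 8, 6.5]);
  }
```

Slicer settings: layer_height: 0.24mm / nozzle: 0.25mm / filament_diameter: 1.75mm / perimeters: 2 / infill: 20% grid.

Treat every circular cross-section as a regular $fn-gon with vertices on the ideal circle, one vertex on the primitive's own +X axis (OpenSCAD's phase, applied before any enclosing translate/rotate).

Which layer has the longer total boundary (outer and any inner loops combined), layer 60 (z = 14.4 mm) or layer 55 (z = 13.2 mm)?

Layer 60 (z = 14.4): the cylinder is not intersected at this z (z outside [0, 8.5]); the cube at (12, 14) is not intersected at this z (z outside [7, 14]); the 12×19 cube at (13, -1) contributes its full rectangle (perimeter 62.00 mm); the cube at (10.5, 15.5) is not intersected at this z (z outside [7, 13.5]); Combining (union): only the 12×19 cube at (13, -1) is present, so the union is just that shape — boundary = 62.00 mm; (whole slice rotated 85° about Z — lengths, areas and connectivity unchanged). So its perimeter = 62.00 mm. Layer 55 (z = 13.2): the cylinder is not intersected at this z (z outside [0, 8.5]); the 30×11 cube at (12, 14) contributes its full rectangle (perimeter 82.00 mm); the cube at (13, -1) is present — its section is the full 12×19 rectangle (perimeter 62.00 mm); the cube at (10.5, 15.5) is present — its section is the full 19×8 rectangle (perimeter 54.00 mm); Taking the union: the regions partially overlap (shared area 188.00 mm²), so the edge portions inside another operand are dropped and the merged outline is re-measured after clipping — boundary = 115.00 mm; (whole slice rotated 85° about Z — lengths, areas and connectivity unchanged). So its perimeter = 115.00 mm. Layer 55 is larger (115.00 vs 62.00 mm).

layer 55 (z = 13.2 mm)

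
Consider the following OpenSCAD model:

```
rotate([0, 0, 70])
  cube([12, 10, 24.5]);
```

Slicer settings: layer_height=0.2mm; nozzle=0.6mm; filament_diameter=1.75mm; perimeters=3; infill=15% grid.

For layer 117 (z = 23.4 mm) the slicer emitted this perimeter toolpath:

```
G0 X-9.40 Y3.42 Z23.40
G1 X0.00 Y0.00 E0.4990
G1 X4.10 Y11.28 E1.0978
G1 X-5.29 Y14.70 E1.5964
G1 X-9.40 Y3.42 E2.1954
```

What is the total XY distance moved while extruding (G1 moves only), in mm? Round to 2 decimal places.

44.00 mm

Sum the Euclidean lengths of each G1 segment: total = 44.00 mm.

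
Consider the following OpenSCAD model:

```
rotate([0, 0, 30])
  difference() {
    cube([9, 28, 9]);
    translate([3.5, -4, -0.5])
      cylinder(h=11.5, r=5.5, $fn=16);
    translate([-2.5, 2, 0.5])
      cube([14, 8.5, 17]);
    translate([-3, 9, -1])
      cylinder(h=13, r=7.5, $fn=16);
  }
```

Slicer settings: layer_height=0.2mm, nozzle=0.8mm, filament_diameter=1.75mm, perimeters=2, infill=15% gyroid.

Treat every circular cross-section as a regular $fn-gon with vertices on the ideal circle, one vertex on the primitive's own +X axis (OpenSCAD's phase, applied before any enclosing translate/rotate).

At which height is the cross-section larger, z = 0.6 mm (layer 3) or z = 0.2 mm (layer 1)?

layer 1 (z = 0.2 mm)

Layer 3 (z = 0.6): the cube is present — its section is the full 9×28 rectangle (area 252.00 mm²); the r=5.5 cylinder at (3.5, -4) contributes a regular 16-gon of circumradius 5.5 (area = (16/2)·5.500²·sin(360°/16) = 92.61 mm²); the cube at (-2.5, 2) (footprint 14×8.5) is included at this height (area 119.00 mm²); the cylinder at (-3, 9): section is a regular 16-gon, circumradius r=7.5 (area = (16/2)·7.500²·sin(360°/16) = 172.21 mm²); Subtracting the remaining from the first: starting from the 9×28 cube (252.00 mm²), the r=5.5 cylinder at (3.5, -4) partially overlaps it — only the 7.17 mm² overlap (of its 92.61 mm²) is removed, clipping the outline; the 14×8.5 cube at (-2.5, 2) partially overlaps it — only the 76.50 mm² overlap (of its 119.00 mm²) is removed, clipping the outline; the r=7.5 cylinder at (-3, 9) partially overlaps it — only the 14.92 mm² overlap (of its 172.21 mm²) is removed, clipping the outline — area = 153.41 mm²; (whole slice rotated 30° about Z — lengths, areas and connectivity unchanged). So its area = 153.41 mm². Layer 1 (z = 0.2): the cube is present — its section is the full 9×28 rectangle (area 252.00 mm²); the r=5.5 cylinder at (3.5, -4) gives a regular 16-gon of circumradius 5.5 (constant along its height) (area = (16/2)·5.500²·sin(360°/16) = 92.61 mm²); the cube at (-2.5, 2) does not reach this height (z outside [0.5, 17.5]); the r=7.5 cylinder at (-3, 9) gives a regular 16-gon of circumradius 7.5 (constant along its height) (area = (16/2)·7.500²·sin(360°/16) = 172.21 mm²); Subtracting the remaining from the first: starting from the 9×28 cube (252.00 mm²), the r=5.5 cylinder at (3.5, -4) partially overlaps it — only the 7.17 mm² overlap (of its 92.61 mm²) is removed, clipping the outline; the r=7.5 cylinder at (-3, 9) partially overlaps it — only the 42.90 mm² overlap (of its 172.21 mm²) is removed, clipping the outline — area = 201.93 mm²; (whole slice rotated 30° about Z — lengths, areas and connectivity unchanged). So its area = 201.93 mm². Layer 1 is larger (201.93 vs 153.41 mm²).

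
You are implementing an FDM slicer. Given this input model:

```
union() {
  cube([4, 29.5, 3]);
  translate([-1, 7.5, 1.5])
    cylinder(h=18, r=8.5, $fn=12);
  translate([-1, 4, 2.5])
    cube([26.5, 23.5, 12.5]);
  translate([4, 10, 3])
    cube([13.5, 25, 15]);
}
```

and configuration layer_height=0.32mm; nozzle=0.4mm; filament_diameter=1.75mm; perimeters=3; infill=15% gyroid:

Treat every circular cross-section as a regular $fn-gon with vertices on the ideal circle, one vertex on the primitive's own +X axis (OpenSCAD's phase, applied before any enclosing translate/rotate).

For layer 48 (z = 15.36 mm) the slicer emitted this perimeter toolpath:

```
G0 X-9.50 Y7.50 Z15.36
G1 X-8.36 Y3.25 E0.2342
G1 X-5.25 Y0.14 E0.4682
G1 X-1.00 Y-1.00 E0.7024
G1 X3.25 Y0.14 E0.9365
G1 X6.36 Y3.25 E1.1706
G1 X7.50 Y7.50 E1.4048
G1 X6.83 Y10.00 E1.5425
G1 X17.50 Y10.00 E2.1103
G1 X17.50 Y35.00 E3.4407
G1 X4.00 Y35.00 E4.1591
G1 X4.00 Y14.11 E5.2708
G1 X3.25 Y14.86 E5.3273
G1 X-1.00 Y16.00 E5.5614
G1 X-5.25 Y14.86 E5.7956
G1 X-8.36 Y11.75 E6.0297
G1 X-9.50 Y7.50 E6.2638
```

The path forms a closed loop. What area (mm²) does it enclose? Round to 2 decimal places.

Apply the shoelace formula to the sequence of (X, Y) vertices; enclosed area = 546.89 mm².

546.89 mm²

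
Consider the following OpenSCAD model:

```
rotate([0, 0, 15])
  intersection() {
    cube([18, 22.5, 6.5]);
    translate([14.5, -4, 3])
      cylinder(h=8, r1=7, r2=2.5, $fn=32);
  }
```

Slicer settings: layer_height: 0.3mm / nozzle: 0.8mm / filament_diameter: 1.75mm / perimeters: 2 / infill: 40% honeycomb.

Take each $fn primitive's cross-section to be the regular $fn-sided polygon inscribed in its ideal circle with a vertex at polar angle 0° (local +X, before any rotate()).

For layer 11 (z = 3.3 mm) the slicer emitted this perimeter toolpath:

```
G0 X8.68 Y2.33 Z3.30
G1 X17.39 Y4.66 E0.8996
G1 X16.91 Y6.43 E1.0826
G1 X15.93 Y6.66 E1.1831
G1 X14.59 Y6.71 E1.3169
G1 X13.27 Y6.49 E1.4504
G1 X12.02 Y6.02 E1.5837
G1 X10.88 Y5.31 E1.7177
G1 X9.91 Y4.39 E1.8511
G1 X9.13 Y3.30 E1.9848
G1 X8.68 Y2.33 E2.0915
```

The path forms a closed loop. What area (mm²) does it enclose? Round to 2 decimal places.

Apply the shoelace formula to the sequence of (X, Y) vertices; enclosed area = 19.55 mm².

19.55 mm²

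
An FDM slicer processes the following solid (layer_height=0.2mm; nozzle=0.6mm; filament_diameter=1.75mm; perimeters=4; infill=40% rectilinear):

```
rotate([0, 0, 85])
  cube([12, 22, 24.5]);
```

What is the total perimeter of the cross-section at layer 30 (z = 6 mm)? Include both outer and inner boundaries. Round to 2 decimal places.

68.00 mm

At z = 6 mm: the cube (footprint 12×22) is included at this height (perimeter 68.00 mm); (rotated 85° about Z; rotation is an isometry so areas/perimeters/island counts are preserved). Overall, the cross-section is a single solid region. Total boundary length (outer) = 68.00 mm.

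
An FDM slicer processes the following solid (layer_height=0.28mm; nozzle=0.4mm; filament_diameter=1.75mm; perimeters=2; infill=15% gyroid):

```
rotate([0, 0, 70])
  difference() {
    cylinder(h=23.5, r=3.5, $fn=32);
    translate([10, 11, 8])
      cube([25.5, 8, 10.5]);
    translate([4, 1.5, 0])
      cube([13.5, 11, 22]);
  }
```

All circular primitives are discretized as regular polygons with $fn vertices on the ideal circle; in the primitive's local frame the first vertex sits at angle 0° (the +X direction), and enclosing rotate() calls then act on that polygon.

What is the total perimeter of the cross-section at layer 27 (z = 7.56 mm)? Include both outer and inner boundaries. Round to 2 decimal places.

At z = 7.56 mm: the cylinder: section is a regular 32-gon, circumradius r=3.5 (perimeter = 2·32·3.500·sin(180°/32) = 21.96 mm); the cube at (10, 11) is absent (z outside [8, 18.5]); the cube at (4, 1.5) is present — its section is the full 13.5×11 rectangle (perimeter 49.00 mm); Taking the first minus the rest: starting from the r=3.5 cylinder, the 13.5×11 cube at (4, 1.5) misses the remaining region (no effect) — boundary = 21.96 mm; (whole slice rotated 70° about Z — lengths, areas and connectivity unchanged). Overall, the cross-section is a single solid region. Total boundary length (outer) = 21.96 mm.

21.96 mm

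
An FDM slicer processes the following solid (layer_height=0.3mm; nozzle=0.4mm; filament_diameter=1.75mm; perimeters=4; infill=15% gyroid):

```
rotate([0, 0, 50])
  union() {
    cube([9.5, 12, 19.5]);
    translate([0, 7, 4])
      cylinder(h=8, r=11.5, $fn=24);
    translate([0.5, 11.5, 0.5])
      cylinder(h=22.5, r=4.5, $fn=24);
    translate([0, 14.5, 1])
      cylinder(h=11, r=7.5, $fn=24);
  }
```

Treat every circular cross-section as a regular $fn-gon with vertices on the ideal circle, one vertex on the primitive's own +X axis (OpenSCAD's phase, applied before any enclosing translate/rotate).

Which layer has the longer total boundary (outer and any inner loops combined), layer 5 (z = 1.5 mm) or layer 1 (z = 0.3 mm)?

layer 5 (z = 1.5 mm)

Layer 5 (z = 1.5): the cube (footprint 9.5×12) is included at this height (perimeter 43.00 mm); the cylinder at (0, 7) is absent (z outside [4, 12]); the cylinder at (0.5, 11.5): section is a regular 24-gon, circumradius r=4.5 (perimeter = 2·24·4.500·sin(180°/24) = 28.19 mm); the r=7.5 cylinder at (0, 14.5) contributes a regular 24-gon of circumradius 7.5 (perimeter = 2·24·7.500·sin(180°/24) = 46.99 mm); Combining (union): the regions partially overlap (shared area 88.27 mm²), so the edge portions inside another operand are dropped and the merged outline is re-measured after clipping — boundary = 68.79 mm; (whole slice rotated 50° about Z — lengths, areas and connectivity unchanged). So its perimeter = 68.79 mm. Layer 1 (z = 0.3): the 9.5×12 cube contributes its full rectangle (perimeter 43.00 mm); the cylinder at (0, 7) is not intersected at this z (z outside [4, 12]); the cylinder at (0.5, 11.5) is not intersected at this z (z outside [0.5, 23]); the cylinder at (0, 14.5) is absent (z outside [1, 12]); Merging all regions: only the 9.5×12 cube is present, so the union is just that shape — boundary = 43.00 mm; (whole slice rotated 50° about Z — lengths, areas and connectivity unchanged). So its perimeter = 43.00 mm. Layer 5 is larger (68.79 vs 43.00 mm).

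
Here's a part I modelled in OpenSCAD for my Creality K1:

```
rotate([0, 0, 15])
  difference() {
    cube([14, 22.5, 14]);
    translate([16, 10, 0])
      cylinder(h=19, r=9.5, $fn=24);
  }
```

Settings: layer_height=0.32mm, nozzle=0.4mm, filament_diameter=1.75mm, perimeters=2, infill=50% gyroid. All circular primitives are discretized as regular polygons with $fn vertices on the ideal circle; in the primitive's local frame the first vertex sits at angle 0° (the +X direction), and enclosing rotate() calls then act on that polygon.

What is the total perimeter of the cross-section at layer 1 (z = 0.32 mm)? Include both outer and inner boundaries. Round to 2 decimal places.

At z = 0.32 mm: the cube is present — its section is the full 14×22.5 rectangle (perimeter 73.00 mm); the r=9.5 cylinder at (16, 10) gives a regular 24-gon of circumradius 9.5 (constant along its height) (perimeter = 2·24·9.500·sin(180°/24) = 59.52 mm); Taking the first minus the rest: starting from the 14×22.5 cube, the r=9.5 cylinder at (16, 10) partially overlaps it — only the 102.68 mm² overlap (of its 280.30 mm²) is removed, clipping the outline — boundary = 80.25 mm; (rotated 15° about Z; rotation is an isometry so areas/perimeters/island counts are preserved). Overall, the cross-section is a single solid region. Total boundary length (outer) = 80.25 mm.

80.25 mm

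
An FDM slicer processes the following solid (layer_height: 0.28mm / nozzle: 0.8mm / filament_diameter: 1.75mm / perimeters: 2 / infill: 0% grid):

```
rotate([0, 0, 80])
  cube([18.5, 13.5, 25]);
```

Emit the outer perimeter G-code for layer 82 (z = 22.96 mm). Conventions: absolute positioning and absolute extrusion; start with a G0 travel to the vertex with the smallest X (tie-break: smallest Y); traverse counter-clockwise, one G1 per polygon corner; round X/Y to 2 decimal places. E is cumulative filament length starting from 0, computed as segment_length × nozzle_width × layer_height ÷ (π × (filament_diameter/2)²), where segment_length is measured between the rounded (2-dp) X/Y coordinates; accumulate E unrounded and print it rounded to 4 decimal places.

G0 X-13.29 Y2.34 Z22.96
G1 X0.00 Y0.00 E1.2567
G1 X3.21 Y18.22 E2.9796
G1 X-10.08 Y20.56 E4.2364
G1 X-13.29 Y2.34 E5.9593

At z = 22.96 mm: the 18.5×13.5 cube contributes its full rectangle; (rotated 80° about Z; rotation is an isometry so areas/perimeters/island counts are preserved). The outline is a single polygon with 4 vertices. Extrusion per mm of travel: 0.8 × 0.28 / (π × 0.875²) = 0.093128. Accumulating E over each segment gives final E = 5.9593.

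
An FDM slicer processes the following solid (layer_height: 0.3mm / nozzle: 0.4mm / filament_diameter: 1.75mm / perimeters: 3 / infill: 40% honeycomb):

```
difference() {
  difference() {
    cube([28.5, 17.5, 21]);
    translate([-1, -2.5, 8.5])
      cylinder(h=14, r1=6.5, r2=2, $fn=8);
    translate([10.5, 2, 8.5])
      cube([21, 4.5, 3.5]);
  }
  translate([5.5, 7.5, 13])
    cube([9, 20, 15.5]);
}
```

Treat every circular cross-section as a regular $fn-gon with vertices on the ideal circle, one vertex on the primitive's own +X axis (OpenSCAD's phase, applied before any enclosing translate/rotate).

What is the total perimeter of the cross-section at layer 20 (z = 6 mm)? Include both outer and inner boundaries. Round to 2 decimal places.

92.00 mm

At z = 6 mm: the cube (footprint 28.5×17.5) is included at this height (perimeter 92.00 mm); the cone at (-1, -2.5) does not reach this height (z outside [8.5, 22.5]); the cube at (10.5, 2) is absent (z outside [8.5, 12]); Taking the first minus the rest: none of the subtracted shapes is present at this height, so the 28.5×17.5 cube is unchanged — boundary = 92.00 mm; the cube at (5.5, 7.5) does not reach this height (z outside [13, 28.5]); After the difference (first − rest): none of the subtracted shapes is present at this height, so that combined region is unchanged — boundary = 92.00 mm. Overall, the cross-section is a single solid region. Total boundary length (outer) = 92.00 mm.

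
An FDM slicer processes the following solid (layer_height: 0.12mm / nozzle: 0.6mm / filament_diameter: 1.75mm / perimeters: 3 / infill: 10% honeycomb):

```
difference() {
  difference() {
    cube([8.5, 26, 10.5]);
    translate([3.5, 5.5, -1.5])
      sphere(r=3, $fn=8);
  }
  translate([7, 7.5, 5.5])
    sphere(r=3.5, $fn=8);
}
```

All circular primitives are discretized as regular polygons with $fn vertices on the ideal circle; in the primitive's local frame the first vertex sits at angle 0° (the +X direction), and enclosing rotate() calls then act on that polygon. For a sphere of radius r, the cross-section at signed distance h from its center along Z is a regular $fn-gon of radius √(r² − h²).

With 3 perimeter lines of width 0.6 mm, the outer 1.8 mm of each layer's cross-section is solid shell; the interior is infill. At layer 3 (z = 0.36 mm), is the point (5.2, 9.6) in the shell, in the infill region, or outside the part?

At z = 0.36 mm: the 8.5×26 cube contributes its full rectangle; the r=3 sphere at (3.5, 5.5) slices to a regular 8-gon of circumradius 2.354 (√(r²−h²) with h=1.86 from center); Subtracting the remaining from the first: starting from the 8.5×26 cube, the r=3 sphere at (3.5, 5.5) lies wholly inside it (removes its full 15.67 mm² and its 14.41 mm outline becomes a hole wall) — 1 connected region with 1 hole; the sphere at (7, 7.5) is not intersected at this z (|z−center|=5.140 > r=3.5); Subtracting the remaining from the first: none of the subtracted shapes is present at this height, so that combined region is unchanged — 1 connected region with 1 hole. Overall, the cross-section is one region with 1 hole. The nearest boundary edge runs (5.16, 7.16)→(3.50, 7.85); distance from the point to it = 2.26 mm. The point is inside the cross-section and 2.26 mm from the nearest boundary — more than the 1.8 mm shell width (3 × 0.6), so it's in the infill interior.

infill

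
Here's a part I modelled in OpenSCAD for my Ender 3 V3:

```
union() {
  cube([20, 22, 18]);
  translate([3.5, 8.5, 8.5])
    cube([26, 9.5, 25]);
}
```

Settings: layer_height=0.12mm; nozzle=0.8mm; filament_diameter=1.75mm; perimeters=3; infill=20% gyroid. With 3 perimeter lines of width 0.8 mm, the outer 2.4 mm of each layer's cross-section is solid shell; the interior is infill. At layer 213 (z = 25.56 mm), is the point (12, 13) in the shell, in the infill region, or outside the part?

At z = 25.56 mm: the cube is absent (z outside [0, 18]); the 26×9.5 cube at (3.5, 8.5) contributes its full rectangle; Combining (union): only the 26×9.5 cube at (3.5, 8.5) is present, so the union is just that shape — 1 connected region. Overall, the cross-section is a single solid region. The nearest boundary edge runs (3.50, 8.50)→(29.50, 8.50); distance from the point to it = 4.50 mm. The point is inside the cross-section and 4.50 mm from the nearest boundary — more than the 2.4 mm shell width (3 × 0.8), so it's in the infill interior.

infill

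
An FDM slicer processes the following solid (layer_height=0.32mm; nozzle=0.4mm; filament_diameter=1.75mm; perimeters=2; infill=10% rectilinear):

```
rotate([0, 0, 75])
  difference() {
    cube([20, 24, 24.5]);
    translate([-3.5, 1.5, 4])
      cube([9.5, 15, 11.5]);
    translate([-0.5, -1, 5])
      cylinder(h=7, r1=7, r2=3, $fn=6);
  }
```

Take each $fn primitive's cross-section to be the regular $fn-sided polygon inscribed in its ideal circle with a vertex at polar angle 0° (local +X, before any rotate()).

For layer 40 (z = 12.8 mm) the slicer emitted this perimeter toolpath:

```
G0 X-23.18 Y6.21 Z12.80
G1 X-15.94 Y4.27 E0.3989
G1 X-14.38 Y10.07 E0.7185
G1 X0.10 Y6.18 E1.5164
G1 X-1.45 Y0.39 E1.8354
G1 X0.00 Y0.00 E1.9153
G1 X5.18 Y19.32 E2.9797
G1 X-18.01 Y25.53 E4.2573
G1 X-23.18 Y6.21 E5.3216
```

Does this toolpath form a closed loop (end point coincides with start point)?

Start point (G0): (-23.18, 6.21). End point (last G1): the path returns to the start — closed.

yes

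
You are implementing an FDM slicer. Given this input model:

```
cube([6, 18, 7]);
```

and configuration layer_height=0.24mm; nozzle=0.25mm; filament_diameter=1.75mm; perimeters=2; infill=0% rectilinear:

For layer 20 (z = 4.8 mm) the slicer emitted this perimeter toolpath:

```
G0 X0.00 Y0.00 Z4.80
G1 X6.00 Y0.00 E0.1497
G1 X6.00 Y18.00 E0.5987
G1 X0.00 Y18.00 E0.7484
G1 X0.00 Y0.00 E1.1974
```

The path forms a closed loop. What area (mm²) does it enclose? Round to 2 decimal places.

Apply the shoelace formula to the sequence of (X, Y) vertices; enclosed area = 108.00 mm².

108.00 mm²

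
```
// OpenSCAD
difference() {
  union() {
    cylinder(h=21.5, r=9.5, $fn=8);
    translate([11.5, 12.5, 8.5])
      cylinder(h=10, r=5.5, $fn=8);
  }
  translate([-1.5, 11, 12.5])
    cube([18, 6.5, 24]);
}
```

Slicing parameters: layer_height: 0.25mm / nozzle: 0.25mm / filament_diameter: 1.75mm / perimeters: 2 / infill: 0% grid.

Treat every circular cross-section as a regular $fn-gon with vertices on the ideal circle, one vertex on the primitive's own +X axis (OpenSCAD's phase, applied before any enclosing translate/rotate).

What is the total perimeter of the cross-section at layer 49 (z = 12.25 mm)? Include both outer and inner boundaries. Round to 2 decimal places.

At z = 12.25 mm: the r=9.5 cylinder contributes a regular 8-gon of circumradius 9.5 (perimeter = 2·8·9.500·sin(180°/8) = 58.17 mm); the r=5.5 cylinder at (11.5, 12.5) contributes a regular 8-gon of circumradius 5.5 (perimeter = 2·8·5.500·sin(180°/8) = 33.68 mm); Combining (union): the 2 present regions are separate (no shared area or edge), so areas and boundary lengths simply add and each stays a separate island — boundary = 91.84 mm; the cube at (-1.5, 11) does not reach this height (z outside [12.5, 36.5]); Subtracting the remaining from the first: none of the subtracted shapes is present at this height, so the result so far is unchanged — boundary = 91.84 mm. Overall, the cross-section has 2 separate islands. Total boundary length (outer) = 91.84 mm.

91.84 mm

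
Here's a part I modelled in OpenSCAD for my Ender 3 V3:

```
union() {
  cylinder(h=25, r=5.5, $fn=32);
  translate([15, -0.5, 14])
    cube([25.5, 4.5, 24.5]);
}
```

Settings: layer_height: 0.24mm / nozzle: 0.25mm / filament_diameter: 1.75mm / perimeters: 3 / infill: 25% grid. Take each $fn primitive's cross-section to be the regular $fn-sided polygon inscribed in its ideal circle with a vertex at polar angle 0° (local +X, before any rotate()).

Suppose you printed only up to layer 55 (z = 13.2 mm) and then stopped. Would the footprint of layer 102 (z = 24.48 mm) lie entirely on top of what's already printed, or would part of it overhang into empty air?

part overhangs

Compare the two slices. At z = 13.2: the r=5.5 cylinder gives a regular 32-gon of circumradius 5.5 (constant along its height) (area = (32/2)·5.500²·sin(360°/32) = 94.42 mm²); the cube at (15, -0.5) does not reach this height (z outside [14, 38.5]); Taking the union: only the r=5.5 cylinder is present, so the union is just that shape — area = 94.42 mm². At z = 24.48: the cylinder: section is a regular 32-gon, circumradius r=5.5 (area = (32/2)·5.500²·sin(360°/32) = 94.42 mm²); the 25.5×4.5 cube at (15, -0.5) contributes its full rectangle (area 114.75 mm²); Combining (union): the 2 present regions are separate (no shared area or edge), so areas and boundary lengths simply add and each stays a separate island — area = 209.17 mm². Checking containment: at z = 24.48 the cross-section extends beyond the z = 13.2 cross-section by about 114.75 mm².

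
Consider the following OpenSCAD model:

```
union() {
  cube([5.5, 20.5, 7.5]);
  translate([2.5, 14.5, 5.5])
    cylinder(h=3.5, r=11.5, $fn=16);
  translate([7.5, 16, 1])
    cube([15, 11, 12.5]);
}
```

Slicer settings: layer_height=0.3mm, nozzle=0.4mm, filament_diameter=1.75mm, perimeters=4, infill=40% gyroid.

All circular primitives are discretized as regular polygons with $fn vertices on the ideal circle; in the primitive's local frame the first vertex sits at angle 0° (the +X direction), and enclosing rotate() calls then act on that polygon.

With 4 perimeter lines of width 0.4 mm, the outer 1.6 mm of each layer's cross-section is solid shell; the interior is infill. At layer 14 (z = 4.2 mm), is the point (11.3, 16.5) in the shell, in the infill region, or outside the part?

At z = 4.2 mm: the cube is present — its section is the full 5.5×20.5 rectangle; the cylinder at (2.5, 14.5) is absent (z outside [5.5, 9]); the 15×11 cube at (7.5, 16) contributes its full rectangle; Taking the union: the 2 present regions are separate (no shared area or edge), so areas and boundary lengths simply add and each stays a separate island — 2 connected regions. Overall, the cross-section has 2 separate islands. The nearest boundary edge runs (22.50, 16.00)→(7.50, 16.00); distance from the point to it = 0.50 mm. (Shell/infill is judged within the island containing the point — the largest one.) The point is inside the cross-section, 0.50 mm from the nearest boundary — within the 1.6 mm shell band (4 × 0.4).

shell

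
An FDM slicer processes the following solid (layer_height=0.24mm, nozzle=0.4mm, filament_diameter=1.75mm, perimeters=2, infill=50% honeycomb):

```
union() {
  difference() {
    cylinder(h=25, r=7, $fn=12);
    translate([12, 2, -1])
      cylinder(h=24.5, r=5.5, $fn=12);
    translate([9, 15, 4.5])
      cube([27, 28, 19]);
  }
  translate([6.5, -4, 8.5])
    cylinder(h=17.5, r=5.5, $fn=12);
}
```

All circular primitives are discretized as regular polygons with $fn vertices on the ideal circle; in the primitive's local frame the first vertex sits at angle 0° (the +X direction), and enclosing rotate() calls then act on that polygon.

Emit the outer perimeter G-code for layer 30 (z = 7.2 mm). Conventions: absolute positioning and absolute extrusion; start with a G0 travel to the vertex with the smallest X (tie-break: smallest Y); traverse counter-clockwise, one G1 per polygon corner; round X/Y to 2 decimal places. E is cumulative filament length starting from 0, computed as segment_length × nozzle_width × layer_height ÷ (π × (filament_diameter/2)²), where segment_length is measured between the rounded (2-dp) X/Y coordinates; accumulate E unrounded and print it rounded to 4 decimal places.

G0 X-7.00 Y0.00 Z7.20
G1 X-6.06 Y-3.50 E0.1446
G1 X-3.50 Y-6.06 E0.2891
G1 X0.00 Y-7.00 E0.4338
G1 X3.50 Y-6.06 E0.5784
G1 X6.06 Y-3.50 E0.7229
G1 X7.00 Y0.00 E0.8676
G1 X6.06 Y3.50 E1.0122
G1 X3.50 Y6.06 E1.1567
G1 X0.00 Y7.00 E1.3013
G1 X-3.50 Y6.06 E1.4460
G1 X-6.06 Y3.50 E1.5905
G1 X-7.00 Y0.00 E1.7351

At z = 7.2 mm: the r=7 cylinder gives a regular 12-gon of circumradius 7 (constant along its height); the cylinder at (12, 2): section is a regular 12-gon, circumradius r=5.5; the 27×28 cube at (9, 15) contributes its full rectangle; Taking the first minus the rest: starting from the r=7 cylinder, the r=5.5 cylinder at (12, 2) misses the remaining region (no effect); the 27×28 cube at (9, 15) misses the remaining region (no effect) — 1 connected region; the cylinder at (6.5, -4) is absent (z outside [8.5, 26]); Taking the union: only the result so far is present, so the union is just that shape — 1 connected region. The outline is a single polygon with 12 vertices. Extrusion per mm of travel: 0.4 × 0.24 / (π × 0.875²) = 0.039912. Accumulating E over each segment gives final E = 1.7351.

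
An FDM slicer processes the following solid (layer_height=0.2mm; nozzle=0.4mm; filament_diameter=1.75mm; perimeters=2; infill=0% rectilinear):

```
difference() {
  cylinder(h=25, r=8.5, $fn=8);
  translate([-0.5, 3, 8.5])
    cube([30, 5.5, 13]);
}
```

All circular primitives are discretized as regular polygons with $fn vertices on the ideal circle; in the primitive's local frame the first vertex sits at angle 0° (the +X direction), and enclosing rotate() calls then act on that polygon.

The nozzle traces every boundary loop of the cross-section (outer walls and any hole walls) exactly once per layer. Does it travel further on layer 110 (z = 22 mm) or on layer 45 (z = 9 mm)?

layer 45 (z = 9 mm)

Layer 110 (z = 22): the r=8.5 cylinder gives a regular 8-gon of circumradius 8.5 (constant along its height) (perimeter = 2·8·8.500·sin(180°/8) = 52.04 mm); the cube at (-0.5, 3) is not intersected at this z (z outside [8.5, 21.5]); After the difference (first − rest): none of the subtracted shapes is present at this height, so the r=8.5 cylinder is unchanged — boundary = 52.04 mm. So its perimeter = 52.04 mm. Layer 45 (z = 9): the r=8.5 cylinder contributes a regular 8-gon of circumradius 8.5 (perimeter = 2·8·8.500·sin(180°/8) = 52.04 mm); the cube at (-0.5, 3) (footprint 30×5.5) is included at this height (perimeter 71.00 mm); After the difference (first − rest): starting from the r=8.5 cylinder, the 30×5.5 cube at (-0.5, 3) partially overlaps it — only the 30.15 mm² overlap (of its 165.00 mm²) is removed, clipping the outline — boundary = 54.79 mm. So its perimeter = 54.79 mm. Layer 45 is larger (54.79 vs 52.04 mm).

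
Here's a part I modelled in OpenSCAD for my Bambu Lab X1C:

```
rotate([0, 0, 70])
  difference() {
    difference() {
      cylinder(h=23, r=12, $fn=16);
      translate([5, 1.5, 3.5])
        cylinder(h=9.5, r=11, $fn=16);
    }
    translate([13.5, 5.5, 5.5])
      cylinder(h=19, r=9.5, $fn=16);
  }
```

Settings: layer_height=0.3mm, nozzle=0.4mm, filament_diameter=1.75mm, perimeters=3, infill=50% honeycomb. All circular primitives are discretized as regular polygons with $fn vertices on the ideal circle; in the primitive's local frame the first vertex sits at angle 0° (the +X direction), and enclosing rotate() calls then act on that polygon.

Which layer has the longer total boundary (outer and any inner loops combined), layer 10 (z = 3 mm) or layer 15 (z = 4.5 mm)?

layer 15 (z = 4.5 mm)

Layer 10 (z = 3): the r=12 cylinder gives a regular 16-gon of circumradius 12 (constant along its height) (perimeter = 2·16·12.000·sin(180°/16) = 74.91 mm); the cylinder at (5, 1.5) is absent (z outside [3.5, 13]); Taking the first minus the rest: none of the subtracted shapes is present at this height, so the r=12 cylinder is unchanged — boundary = 74.91 mm; the cylinder at (13.5, 5.5) does not reach this height (z outside [5.5, 24.5]); After the difference (first − rest): none of the subtracted shapes is present at this height, so that combined region is unchanged — boundary = 74.91 mm; (whole slice rotated 70° about Z — lengths, areas and connectivity unchanged). So its perimeter = 74.91 mm. Layer 15 (z = 4.5): the cylinder: section is a regular 16-gon, circumradius r=12 (perimeter = 2·16·12.000·sin(180°/16) = 74.91 mm); the cylinder at (5, 1.5): section is a regular 16-gon, circumradius r=11 (perimeter = 2·16·11.000·sin(180°/16) = 68.67 mm); After the difference (first − rest): starting from the r=12 cylinder, the r=11 cylinder at (5, 1.5) partially overlaps it — only the 286.01 mm² overlap (of its 370.44 mm²) is removed, clipping the outline — boundary = 80.63 mm; the cylinder at (13.5, 5.5) does not reach this height (z outside [5.5, 24.5]); Taking the first minus the rest: none of the subtracted shapes is present at this height, so the result so far is unchanged — boundary = 80.63 mm; (rotated 70° about Z; rotation is an isometry so areas/perimeters/island counts are preserved). So its perimeter = 80.63 mm. Layer 15 is larger (80.63 vs 74.91 mm).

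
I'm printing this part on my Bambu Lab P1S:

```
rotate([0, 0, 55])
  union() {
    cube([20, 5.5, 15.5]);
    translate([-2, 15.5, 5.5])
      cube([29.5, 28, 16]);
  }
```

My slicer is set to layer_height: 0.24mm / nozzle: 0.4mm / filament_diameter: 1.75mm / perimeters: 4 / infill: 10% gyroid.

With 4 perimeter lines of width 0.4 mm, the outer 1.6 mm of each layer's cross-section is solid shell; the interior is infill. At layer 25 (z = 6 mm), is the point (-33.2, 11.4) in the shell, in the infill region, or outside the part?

At z = 6 mm: the cube is present — its section is the full 20×5.5 rectangle; the 29.5×28 cube at (-2, 15.5) contributes its full rectangle; Combining (union): the 2 present regions are separate (no shared area or edge), so areas and boundary lengths simply add and each stays a separate island — 2 connected regions; (rotated 55° about Z; rotation is an isometry so areas/perimeters/island counts are preserved). Overall, the cross-section has 2 separate islands. Undo the 55° rotation: the query point maps to (-9.704, 33.735) in the un-rotated model frame. The nearest boundary edge runs (-2.00, 15.50)→(-2.00, 43.50); distance from the point to it = 7.70 mm. The point is not inside any of the regions above, so it lies outside the cross-section (7.70 mm from the nearest boundary).

outside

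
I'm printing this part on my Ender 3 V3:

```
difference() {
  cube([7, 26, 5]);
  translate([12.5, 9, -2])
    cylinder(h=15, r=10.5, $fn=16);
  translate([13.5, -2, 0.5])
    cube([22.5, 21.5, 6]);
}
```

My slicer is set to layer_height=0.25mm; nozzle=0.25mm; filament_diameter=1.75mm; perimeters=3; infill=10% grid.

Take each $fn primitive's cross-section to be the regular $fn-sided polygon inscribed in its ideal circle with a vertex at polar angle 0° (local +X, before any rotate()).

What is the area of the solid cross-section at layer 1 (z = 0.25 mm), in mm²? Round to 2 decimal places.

At z = 0.25 mm: the 7×26 cube contributes its full rectangle (area 182.00 mm²); the r=10.5 cylinder at (12.5, 9) gives a regular 16-gon of circumradius 10.5 (constant along its height) (area = (16/2)·10.500²·sin(360°/16) = 337.53 mm²); the cube at (13.5, -2) is not intersected at this z (z outside [0.5, 6.5]); After the difference (first − rest): starting from the 7×26 cube (182.00 mm²), the r=10.5 cylinder at (12.5, 9) partially overlaps it — only the 60.31 mm² overlap (of its 337.53 mm²) is removed, clipping the outline — area = 121.69 mm². Overall, the cross-section is a single solid region. Net area = 121.69 mm².

121.69 mm²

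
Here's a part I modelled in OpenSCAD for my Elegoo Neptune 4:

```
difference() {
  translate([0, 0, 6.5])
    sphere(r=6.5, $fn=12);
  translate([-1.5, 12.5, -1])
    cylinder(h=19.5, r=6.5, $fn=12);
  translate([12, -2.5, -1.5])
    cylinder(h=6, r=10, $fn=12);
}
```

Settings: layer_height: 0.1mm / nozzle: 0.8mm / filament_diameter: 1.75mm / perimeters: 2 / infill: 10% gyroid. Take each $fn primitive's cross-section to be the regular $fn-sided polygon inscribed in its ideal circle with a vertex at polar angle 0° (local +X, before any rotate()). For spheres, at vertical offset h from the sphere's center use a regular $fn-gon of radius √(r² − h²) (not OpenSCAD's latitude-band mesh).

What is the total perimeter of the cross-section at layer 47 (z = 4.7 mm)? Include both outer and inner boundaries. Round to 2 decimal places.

At z = 4.7 mm: the r=6.5 sphere slices to a regular 12-gon of circumradius 6.246 (√(r²−h²) with h=1.8 from center) (perimeter = 2·12·6.246·sin(180°/12) = 38.80 mm); the cylinder at (-1.5, 12.5): section is a regular 12-gon, circumradius r=6.5 (perimeter = 2·12·6.500·sin(180°/12) = 40.38 mm); the cylinder at (12, -2.5) is absent (z outside [-1.5, 4.5]); Subtracting the remaining from the first: starting from the r=6.5 sphere, the r=6.5 cylinder at (-1.5, 12.5) misses the remaining region (no effect) — boundary = 38.80 mm. Overall, the cross-section is a single solid region. Total boundary length (outer) = 38.80 mm.

38.80 mm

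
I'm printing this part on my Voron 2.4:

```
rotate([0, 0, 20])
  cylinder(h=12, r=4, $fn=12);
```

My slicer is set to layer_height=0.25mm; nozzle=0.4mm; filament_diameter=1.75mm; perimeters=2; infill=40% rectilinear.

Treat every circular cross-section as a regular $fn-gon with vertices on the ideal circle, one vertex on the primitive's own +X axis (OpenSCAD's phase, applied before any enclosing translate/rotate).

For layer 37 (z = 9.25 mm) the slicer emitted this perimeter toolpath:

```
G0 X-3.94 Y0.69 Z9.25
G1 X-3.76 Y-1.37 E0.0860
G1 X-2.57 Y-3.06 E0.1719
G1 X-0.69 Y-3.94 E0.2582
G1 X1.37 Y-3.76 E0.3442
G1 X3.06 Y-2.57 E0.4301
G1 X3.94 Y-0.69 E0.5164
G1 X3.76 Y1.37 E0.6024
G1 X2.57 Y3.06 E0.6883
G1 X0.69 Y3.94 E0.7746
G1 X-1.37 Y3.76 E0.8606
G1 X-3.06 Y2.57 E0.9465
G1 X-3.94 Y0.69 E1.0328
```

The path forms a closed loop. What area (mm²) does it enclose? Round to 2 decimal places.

47.98 mm²

Apply the shoelace formula to the sequence of (X, Y) vertices; enclosed area = 47.98 mm².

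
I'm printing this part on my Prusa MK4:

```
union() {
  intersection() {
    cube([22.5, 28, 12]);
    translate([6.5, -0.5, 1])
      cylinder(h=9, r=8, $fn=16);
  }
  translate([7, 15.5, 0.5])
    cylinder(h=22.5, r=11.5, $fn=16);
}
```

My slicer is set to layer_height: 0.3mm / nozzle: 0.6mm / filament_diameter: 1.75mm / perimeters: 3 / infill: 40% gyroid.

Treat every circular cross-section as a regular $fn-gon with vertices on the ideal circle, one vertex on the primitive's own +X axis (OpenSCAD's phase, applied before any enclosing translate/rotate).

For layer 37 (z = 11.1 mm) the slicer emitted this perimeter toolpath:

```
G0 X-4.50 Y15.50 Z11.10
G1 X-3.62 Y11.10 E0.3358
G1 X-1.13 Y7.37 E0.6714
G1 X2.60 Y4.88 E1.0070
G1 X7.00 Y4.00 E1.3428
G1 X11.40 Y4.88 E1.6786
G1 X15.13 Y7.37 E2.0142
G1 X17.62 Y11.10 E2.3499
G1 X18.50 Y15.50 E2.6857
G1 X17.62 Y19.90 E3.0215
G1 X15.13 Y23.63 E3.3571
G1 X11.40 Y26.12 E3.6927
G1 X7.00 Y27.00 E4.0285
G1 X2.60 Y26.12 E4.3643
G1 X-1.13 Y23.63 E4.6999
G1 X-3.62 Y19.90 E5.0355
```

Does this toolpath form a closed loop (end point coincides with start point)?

no

Start point (G0): (-4.50, 15.50). End point (last G1): the path does not return to the start — open.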